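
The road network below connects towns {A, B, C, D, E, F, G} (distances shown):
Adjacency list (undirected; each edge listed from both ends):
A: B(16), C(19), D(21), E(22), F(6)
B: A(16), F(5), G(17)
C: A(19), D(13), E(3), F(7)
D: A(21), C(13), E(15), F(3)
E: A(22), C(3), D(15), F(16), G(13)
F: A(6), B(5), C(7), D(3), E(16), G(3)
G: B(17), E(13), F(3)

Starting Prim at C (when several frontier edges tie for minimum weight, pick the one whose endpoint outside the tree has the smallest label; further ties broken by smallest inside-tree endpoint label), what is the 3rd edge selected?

Prim, starting at C.
Step 1: cheapest edge leaving the tree is C—E (3); add E.
Step 2: cheapest edge leaving the tree is C—F (7); add F.
Step 3: cheapest edge leaving the tree is D—F (3); add D.
Step 4: cheapest edge leaving the tree is F—G (3); add G.
Step 5: cheapest edge leaving the tree is B—F (5); add B.
Step 6: cheapest edge leaving the tree is A—F (6); add A.
The 3rd edge added is D—F.

D-F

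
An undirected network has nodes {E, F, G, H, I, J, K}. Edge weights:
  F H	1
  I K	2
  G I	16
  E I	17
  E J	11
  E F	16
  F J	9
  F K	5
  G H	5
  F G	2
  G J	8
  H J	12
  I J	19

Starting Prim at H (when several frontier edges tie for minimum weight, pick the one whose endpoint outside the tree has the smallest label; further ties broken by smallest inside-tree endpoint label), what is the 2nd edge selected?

Prim, starting at H.
Step 1: frontier [F H 1, G H 5, H J 12] → take F H (1); add F.
Step 2: frontier [F G 2, F K 5, F J 9, E F 16, G H 5, H J 12] → take F G (2); add G.
Step 3: frontier [F K 5, F J 9, E F 16, G J 8, G I 16, H J 12] → take F K (5); add K.
Step 4: frontier [F J 9, E F 16, G J 8, G I 16, H J 12, I K 2] → take I K (2); add I.
Step 5: frontier [F J 9, E F 16, G J 8, H J 12, E I 17, I J 19] → take G J (8); add J.
Step 6: frontier [E F 16, E I 17, E J 11] → take E J (11); add E.
The 2nd edge added is F G.

F-G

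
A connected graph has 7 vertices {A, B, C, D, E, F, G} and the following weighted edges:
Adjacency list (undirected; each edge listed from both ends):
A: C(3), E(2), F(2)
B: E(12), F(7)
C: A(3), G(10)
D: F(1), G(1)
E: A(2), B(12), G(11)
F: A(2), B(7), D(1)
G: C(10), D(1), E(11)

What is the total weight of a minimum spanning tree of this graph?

Kruskal: consider edges lightest-first.
D F (1): add — endpoints in different components.
D G (1): add — endpoints in different components.
A E (2): add — endpoints in different components.
A F (2): add — endpoints in different components.
A C (3): add — endpoints in different components.
B F (7): add — endpoints in different components.
MST edges: D F, D G, A E, A F, A C, B F; total weight 1+1+2+2+3+7 = 16.

16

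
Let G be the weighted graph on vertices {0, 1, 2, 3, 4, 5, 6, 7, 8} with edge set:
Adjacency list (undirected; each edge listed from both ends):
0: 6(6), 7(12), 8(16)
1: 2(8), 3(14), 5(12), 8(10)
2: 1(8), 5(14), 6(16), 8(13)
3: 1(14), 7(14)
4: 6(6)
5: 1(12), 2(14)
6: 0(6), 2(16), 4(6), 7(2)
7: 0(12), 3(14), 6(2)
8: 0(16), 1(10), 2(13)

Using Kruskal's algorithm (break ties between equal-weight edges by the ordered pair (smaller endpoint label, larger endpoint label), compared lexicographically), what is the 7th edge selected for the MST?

1-3

Kruskal: consider edges lightest-first.
6–7 (2): add — endpoints in different components.
0–6 (6): add — endpoints in different components.
4–6 (6): add — endpoints in different components.
1–2 (8): add — endpoints in different components.
1–8 (10): add — endpoints in different components.
0–7 (12): skip — 0 and 7 already connected.
1–5 (12): add — endpoints in different components.
2–8 (13): skip — 2 and 8 already connected.
1–3 (14): add — endpoints in different components.
2–5 (14): skip — 2 and 5 already connected.
3–7 (14): add — endpoints in different components.
The 7th edge added is 1–3.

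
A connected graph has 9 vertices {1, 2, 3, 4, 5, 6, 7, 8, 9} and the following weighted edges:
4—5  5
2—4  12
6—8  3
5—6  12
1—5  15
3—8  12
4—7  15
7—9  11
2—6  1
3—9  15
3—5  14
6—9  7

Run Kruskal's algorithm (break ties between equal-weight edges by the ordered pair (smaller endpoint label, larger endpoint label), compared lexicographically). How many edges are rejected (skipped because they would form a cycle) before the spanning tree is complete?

Sort edges by weight, then run Kruskal:
2—6 (1): add — endpoints in different components.
6—8 (3): add — endpoints in different components.
4—5 (5): add — endpoints in different components.
6—9 (7): add — endpoints in different components.
7—9 (11): add — endpoints in different components.
2—4 (12): add — endpoints in different components.
3—8 (12): add — endpoints in different components.
5—6 (12): skip — 5 and 6 already connected.
3—5 (14): skip — 3 and 5 already connected.
1—5 (15): add — endpoints in different components.
Edges rejected before the tree was complete: 2.

2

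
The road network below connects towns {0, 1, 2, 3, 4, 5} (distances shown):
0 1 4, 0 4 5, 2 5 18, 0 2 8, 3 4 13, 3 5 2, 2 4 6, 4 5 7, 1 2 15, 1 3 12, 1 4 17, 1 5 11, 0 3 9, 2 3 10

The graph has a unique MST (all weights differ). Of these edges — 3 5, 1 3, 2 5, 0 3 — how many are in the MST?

1

Sort edges by weight, then run Kruskal:
3 5 (2): add — endpoints in different components.
0 1 (4): add — endpoints in different components.
0 4 (5): add — endpoints in different components.
2 4 (6): add — endpoints in different components.
4 5 (7): add — endpoints in different components.
MST edge set: {3 5, 0 1, 0 4, 2 4, 4 5}.
Of the listed edges, {3 5} are in the MST → 1.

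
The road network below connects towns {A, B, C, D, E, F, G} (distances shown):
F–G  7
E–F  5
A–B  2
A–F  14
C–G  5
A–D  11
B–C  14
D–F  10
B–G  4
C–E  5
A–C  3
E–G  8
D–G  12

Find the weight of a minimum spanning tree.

Sort edges by weight, then run Kruskal:
A–B (2): add. Components now {A,B} {C} {D} {E} {F} {G}
A–C (3): add. Components now {A,B,C} {D} {E} {F} {G}
B–G (4): add. Components now {A,B,C,G} {D} {E} {F}
C–E (5): add. Components now {A,B,C,E,G} {D} {F}
C–G (5): skip — C and G already connected.
E–F (5): add. Components now {A,B,C,E,F,G} {D}
F–G (7): skip — F and G already connected.
E–G (8): skip — E and G already connected.
D–F (10): add. Components now {A,B,C,D,E,F,G}
MST edges: A–B, A–C, B–G, C–E, E–F, D–F; total weight 2+3+4+5+5+10 = 29.

29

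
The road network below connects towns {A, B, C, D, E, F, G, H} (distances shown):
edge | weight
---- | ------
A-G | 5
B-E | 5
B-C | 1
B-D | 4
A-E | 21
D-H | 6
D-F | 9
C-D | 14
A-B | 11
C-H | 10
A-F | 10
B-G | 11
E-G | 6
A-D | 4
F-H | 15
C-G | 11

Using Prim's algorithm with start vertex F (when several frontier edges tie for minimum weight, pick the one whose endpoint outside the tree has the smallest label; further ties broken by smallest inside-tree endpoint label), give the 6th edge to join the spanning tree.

A-G

Prim's algorithm from F:
Step 1: cheapest edge leaving the tree is D-F (9); add D.
Step 2: cheapest edge leaving the tree is A-D (4); add A.
Step 3: cheapest edge leaving the tree is B-D (4); add B.
Step 4: cheapest edge leaving the tree is B-C (1); add C.
Step 5: cheapest edge leaving the tree is B-E (5); add E.
Step 6: cheapest edge leaving the tree is A-G (5); add G.
Step 7: cheapest edge leaving the tree is D-H (6); add H.
The 6th edge added is A-G.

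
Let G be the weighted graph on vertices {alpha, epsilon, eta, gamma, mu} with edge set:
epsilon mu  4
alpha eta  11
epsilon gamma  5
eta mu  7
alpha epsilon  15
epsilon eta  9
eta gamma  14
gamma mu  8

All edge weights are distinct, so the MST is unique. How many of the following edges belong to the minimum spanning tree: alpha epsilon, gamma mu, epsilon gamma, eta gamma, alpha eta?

Sort edges by weight, then run Kruskal:
epsilon mu (4): add. Components now {eta} {epsilon,mu} {alpha} {gamma}
epsilon gamma (5): add. Components now {eta} {epsilon,gamma,mu} {alpha}
eta mu (7): add. Components now {epsilon,eta,gamma,mu} {alpha}
gamma mu (8): skip — mu and gamma already connected.
epsilon eta (9): skip — eta and epsilon already connected.
alpha eta (11): add. Components now {alpha,epsilon,eta,gamma,mu}
MST edge set: {epsilon mu, epsilon gamma, eta mu, alpha eta}.
Of the listed edges, {epsilon gamma, alpha eta} are in the MST → 2.

2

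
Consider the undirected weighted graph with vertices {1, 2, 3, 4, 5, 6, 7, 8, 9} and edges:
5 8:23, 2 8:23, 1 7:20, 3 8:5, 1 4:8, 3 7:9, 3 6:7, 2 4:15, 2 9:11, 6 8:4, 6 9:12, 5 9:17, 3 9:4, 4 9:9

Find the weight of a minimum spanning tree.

Kruskal: consider edges lightest-first.
3 9 (4): add — endpoints in different components.
6 8 (4): add — endpoints in different components.
3 8 (5): add — endpoints in different components.
3 6 (7): skip — 3 and 6 already connected.
1 4 (8): add — endpoints in different components.
3 7 (9): add — endpoints in different components.
4 9 (9): add — endpoints in different components.
2 9 (11): add — endpoints in different components.
6 9 (12): skip — 6 and 9 already connected.
2 4 (15): skip — 2 and 4 already connected.
5 9 (17): add — endpoints in different components.
MST edges: 3 9, 6 8, 3 8, 1 4, 3 7, 4 9, 2 9, 5 9; total weight 4+4+5+8+9+9+11+17 = 67.

67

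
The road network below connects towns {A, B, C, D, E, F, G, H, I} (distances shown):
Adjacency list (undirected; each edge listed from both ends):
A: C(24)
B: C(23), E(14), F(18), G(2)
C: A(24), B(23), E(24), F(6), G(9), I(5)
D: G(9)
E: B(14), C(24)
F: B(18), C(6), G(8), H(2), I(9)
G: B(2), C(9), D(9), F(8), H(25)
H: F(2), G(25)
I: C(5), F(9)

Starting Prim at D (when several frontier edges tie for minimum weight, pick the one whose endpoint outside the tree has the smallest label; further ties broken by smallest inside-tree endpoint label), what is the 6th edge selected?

Grow the tree from D using Prim:
Step 1: frontier [D—G 9] → take D—G (9); add G.
Step 2: frontier [B—G 2, F—G 8, C—G 9, G—H 25] → take B—G (2); add B.
Step 3: frontier [B—E 14, B—F 18, B—C 23, F—G 8, C—G 9, G—H 25] → take F—G (8); add F.
Step 4: frontier [B—E 14, B—C 23, F—H 2, C—F 6, F—I 9, C—G 9, G—H 25] → take F—H (2); add H.
Step 5: frontier [B—E 14, B—C 23, C—F 6, F—I 9, C—G 9] → take C—F (6); add C.
Step 6: frontier [B—E 14, C—I 5, A—C 24, C—E 24, F—I 9] → take C—I (5); add I.
Step 7: frontier [B—E 14, A—C 24, C—E 24] → take B—E (14); add E.
Step 8: frontier [A—C 24] → take A—C (24); add A.
The 6th edge added is C—I.

C-I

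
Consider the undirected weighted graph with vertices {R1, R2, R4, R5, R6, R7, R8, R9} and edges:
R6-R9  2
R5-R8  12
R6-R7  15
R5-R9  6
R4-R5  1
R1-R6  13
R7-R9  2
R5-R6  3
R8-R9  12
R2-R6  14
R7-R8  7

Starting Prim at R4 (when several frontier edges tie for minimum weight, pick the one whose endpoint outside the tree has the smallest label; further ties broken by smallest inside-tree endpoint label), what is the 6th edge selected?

Prim's algorithm from R4:
Step 1: cheapest edge leaving the tree is R4-R5 (1); add R5.
Step 2: cheapest edge leaving the tree is R5-R6 (3); add R6.
Step 3: cheapest edge leaving the tree is R6-R9 (2); add R9.
Step 4: cheapest edge leaving the tree is R7-R9 (2); add R7.
Step 5: cheapest edge leaving the tree is R7-R8 (7); add R8.
Step 6: cheapest edge leaving the tree is R1-R6 (13); add R1.
Step 7: cheapest edge leaving the tree is R2-R6 (14); add R2.
The 6th edge added is R1-R6.

R1-R6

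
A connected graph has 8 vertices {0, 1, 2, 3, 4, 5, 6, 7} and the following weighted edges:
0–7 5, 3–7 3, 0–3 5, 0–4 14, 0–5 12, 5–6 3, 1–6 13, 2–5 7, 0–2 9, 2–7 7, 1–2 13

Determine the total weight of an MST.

52

Kruskal's algorithm — process edges by increasing weight (ties by edge label):
3–7 (3): add — endpoints in different components.
5–6 (3): add — endpoints in different components.
0–3 (5): add — endpoints in different components.
0–7 (5): skip — 0 and 7 already connected.
2–5 (7): add — endpoints in different components.
2–7 (7): add — endpoints in different components.
0–2 (9): skip — 0 and 2 already connected.
0–5 (12): skip — 0 and 5 already connected.
1–2 (13): add — endpoints in different components.
1–6 (13): skip — 1 and 6 already connected.
0–4 (14): add — endpoints in different components.
MST edges: 3–7, 5–6, 0–3, 2–5, 2–7, 1–2, 0–4; total weight 3+3+5+7+7+13+14 = 52.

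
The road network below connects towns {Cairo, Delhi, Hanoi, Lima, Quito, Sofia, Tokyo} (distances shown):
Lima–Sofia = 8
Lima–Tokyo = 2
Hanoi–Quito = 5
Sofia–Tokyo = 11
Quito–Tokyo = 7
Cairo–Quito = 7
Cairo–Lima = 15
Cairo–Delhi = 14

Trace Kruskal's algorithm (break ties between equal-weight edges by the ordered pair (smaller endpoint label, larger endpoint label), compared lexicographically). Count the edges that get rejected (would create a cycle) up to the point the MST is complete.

Kruskal: consider edges lightest-first.
Lima–Tokyo (2): add — endpoints in different components.
Hanoi–Quito (5): add — endpoints in different components.
Cairo–Quito (7): add — endpoints in different components.
Quito–Tokyo (7): add — endpoints in different components.
Lima–Sofia (8): add — endpoints in different components.
Sofia–Tokyo (11): skip — Tokyo and Sofia already connected.
Cairo–Delhi (14): add — endpoints in different components.
Edges rejected before the tree was complete: 1.

1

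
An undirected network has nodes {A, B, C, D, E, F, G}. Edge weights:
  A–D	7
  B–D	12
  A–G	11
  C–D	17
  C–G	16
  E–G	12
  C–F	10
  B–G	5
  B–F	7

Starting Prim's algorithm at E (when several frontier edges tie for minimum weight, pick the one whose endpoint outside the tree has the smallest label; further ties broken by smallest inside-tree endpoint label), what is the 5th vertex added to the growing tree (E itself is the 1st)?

Grow the tree from E using Prim:
Step 1: frontier [E–G 12] → take E–G (12); add G.
Step 2: frontier [B–G 5, A–G 11, C–G 16] → take B–G (5); add B.
Step 3: frontier [B–F 7, B–D 12, A–G 11, C–G 16] → take B–F (7); add F.
Step 4: frontier [B–D 12, C–F 10, A–G 11, C–G 16] → take C–F (10); add C.
Step 5: frontier [B–D 12, C–D 17, A–G 11] → take A–G (11); add A.
Step 6: frontier [A–D 7, B–D 12, C–D 17] → take A–D (7); add D.
Vertex order: E, G, B, F, C, A, D. The 5th vertex is C.

C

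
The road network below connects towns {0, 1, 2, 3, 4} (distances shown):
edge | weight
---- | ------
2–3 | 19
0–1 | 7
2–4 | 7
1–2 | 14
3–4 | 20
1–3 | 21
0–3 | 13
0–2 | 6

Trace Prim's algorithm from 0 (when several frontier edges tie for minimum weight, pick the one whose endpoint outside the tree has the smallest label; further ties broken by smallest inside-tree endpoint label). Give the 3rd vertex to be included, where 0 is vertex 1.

Prim, starting at 0.
Step 1: frontier [0–2 6, 0–1 7, 0–3 13] → take 0–2 (6); add 2.
Step 2: frontier [0–1 7, 0–3 13, 2–4 7, 1–2 14, 2–3 19] → take 0–1 (7); add 1.
Step 3: frontier [0–3 13, 1–3 21, 2–4 7, 2–3 19] → take 2–4 (7); add 4.
Step 4: frontier [0–3 13, 1–3 21, 2–3 19, 3–4 20] → take 0–3 (13); add 3.
Vertex order: 0, 2, 1, 4, 3. The 3rd vertex is 1.

1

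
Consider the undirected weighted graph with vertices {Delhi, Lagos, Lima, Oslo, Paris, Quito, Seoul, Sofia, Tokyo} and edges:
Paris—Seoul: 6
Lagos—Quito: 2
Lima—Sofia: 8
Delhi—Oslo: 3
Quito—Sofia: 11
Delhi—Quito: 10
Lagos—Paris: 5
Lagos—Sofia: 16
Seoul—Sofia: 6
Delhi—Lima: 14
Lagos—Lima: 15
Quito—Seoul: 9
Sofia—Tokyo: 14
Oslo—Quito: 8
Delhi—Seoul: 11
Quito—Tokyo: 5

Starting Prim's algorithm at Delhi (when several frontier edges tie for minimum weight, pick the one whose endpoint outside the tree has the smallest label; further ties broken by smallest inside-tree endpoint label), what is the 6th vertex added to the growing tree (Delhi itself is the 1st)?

Tokyo

Prim, starting at Delhi.
Step 1: cheapest edge leaving the tree is Delhi—Oslo (3); add Oslo.
Step 2: cheapest edge leaving the tree is Oslo—Quito (8); add Quito.
Step 3: cheapest edge leaving the tree is Lagos—Quito (2); add Lagos.
Step 4: cheapest edge leaving the tree is Lagos—Paris (5); add Paris.
Step 5: cheapest edge leaving the tree is Quito—Tokyo (5); add Tokyo.
Step 6: cheapest edge leaving the tree is Paris—Seoul (6); add Seoul.
Step 7: cheapest edge leaving the tree is Seoul—Sofia (6); add Sofia.
Step 8: cheapest edge leaving the tree is Lima—Sofia (8); add Lima.
Vertex order: Delhi, Oslo, Quito, Lagos, Paris, Tokyo, Seoul, Sofia, Lima. The 6th vertex is Tokyo.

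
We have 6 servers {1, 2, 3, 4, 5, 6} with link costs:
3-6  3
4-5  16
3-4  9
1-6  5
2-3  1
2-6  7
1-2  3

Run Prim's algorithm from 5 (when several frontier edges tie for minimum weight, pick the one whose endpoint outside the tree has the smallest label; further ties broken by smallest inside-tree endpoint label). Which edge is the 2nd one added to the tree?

Prim, starting at 5.
Step 1: cheapest edge leaving the tree is 4-5 (16); add 4.
Step 2: cheapest edge leaving the tree is 3-4 (9); add 3.
Step 3: cheapest edge leaving the tree is 2-3 (1); add 2.
Step 4: cheapest edge leaving the tree is 1-2 (3); add 1.
Step 5: cheapest edge leaving the tree is 3-6 (3); add 6.
The 2nd edge added is 3-4.

3-4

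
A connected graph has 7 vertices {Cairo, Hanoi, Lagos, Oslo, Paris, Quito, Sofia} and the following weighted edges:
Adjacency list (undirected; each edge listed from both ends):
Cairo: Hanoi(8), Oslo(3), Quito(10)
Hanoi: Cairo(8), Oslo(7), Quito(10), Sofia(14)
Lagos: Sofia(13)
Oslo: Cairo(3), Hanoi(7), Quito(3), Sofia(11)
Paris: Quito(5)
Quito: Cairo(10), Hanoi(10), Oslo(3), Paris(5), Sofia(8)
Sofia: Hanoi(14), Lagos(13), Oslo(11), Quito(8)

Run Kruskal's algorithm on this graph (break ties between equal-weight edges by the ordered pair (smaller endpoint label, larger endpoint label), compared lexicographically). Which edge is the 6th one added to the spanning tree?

Lagos-Sofia

Kruskal's algorithm — process edges by increasing weight (ties by edge label):
Cairo–Oslo (3): add. Components now {Cairo,Oslo} {Quito} {Lagos} {Paris} {Sofia} {Hanoi}
Oslo–Quito (3): add. Components now {Cairo,Oslo,Quito} {Lagos} {Paris} {Sofia} {Hanoi}
Paris–Quito (5): add. Components now {Cairo,Oslo,Paris,Quito} {Lagos} {Sofia} {Hanoi}
Hanoi–Oslo (7): add. Components now {Cairo,Hanoi,Oslo,Paris,Quito} {Lagos} {Sofia}
Cairo–Hanoi (8): skip — Cairo and Hanoi already connected.
Quito–Sofia (8): add. Components now {Cairo,Hanoi,Oslo,Paris,Quito,Sofia} {Lagos}
Cairo–Quito (10): skip — Cairo and Quito already connected.
Hanoi–Quito (10): skip — Quito and Hanoi already connected.
Oslo–Sofia (11): skip — Oslo and Sofia already connected.
Lagos–Sofia (13): add. Components now {Cairo,Hanoi,Lagos,Oslo,Paris,Quito,Sofia}
The 6th edge added is Lagos–Sofia.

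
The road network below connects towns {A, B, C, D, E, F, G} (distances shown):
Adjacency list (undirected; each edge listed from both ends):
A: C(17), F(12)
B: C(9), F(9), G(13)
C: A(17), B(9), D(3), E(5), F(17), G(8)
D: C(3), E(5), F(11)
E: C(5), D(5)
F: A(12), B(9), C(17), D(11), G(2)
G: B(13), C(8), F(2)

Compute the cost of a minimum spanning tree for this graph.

Kruskal's algorithm — process edges by increasing weight (ties by edge label):
F—G (2): add — endpoints in different components.
C—D (3): add — endpoints in different components.
C—E (5): add — endpoints in different components.
D—E (5): skip — D and E already connected.
C—G (8): add — endpoints in different components.
B—C (9): add — endpoints in different components.
B—F (9): skip — B and F already connected.
D—F (11): skip — D and F already connected.
A—F (12): add — endpoints in different components.
MST edges: F—G, C—D, C—E, C—G, B—C, A—F; total weight 2+3+5+8+9+12 = 39.

39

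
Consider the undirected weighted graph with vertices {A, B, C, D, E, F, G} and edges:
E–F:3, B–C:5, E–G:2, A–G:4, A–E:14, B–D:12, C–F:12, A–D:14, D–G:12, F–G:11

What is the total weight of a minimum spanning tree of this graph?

Kruskal: consider edges lightest-first.
E–G (2): add. Components now {A} {B} {C} {D} {E,G} {F}
E–F (3): add. Components now {A} {B} {C} {D} {E,F,G}
A–G (4): add. Components now {A,E,F,G} {B} {C} {D}
B–C (5): add. Components now {A,E,F,G} {B,C} {D}
F–G (11): skip — F and G already connected.
B–D (12): add. Components now {A,E,F,G} {B,C,D}
C–F (12): add. Components now {A,B,C,D,E,F,G}
MST edges: E–G, E–F, A–G, B–C, B–D, C–F; total weight 2+3+4+5+12+12 = 38.

38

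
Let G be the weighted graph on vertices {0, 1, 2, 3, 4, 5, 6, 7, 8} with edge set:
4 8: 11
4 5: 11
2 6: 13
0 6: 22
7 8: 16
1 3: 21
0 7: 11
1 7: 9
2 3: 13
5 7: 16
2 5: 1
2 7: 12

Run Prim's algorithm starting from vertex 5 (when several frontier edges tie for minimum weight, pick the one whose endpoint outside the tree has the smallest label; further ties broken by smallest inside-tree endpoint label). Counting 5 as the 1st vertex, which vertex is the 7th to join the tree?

0

Prim's algorithm from 5:
Step 1: cheapest edge leaving the tree is 2 5 (1); add 2.
Step 2: cheapest edge leaving the tree is 4 5 (11); add 4.
Step 3: cheapest edge leaving the tree is 4 8 (11); add 8.
Step 4: cheapest edge leaving the tree is 2 7 (12); add 7.
Step 5: cheapest edge leaving the tree is 1 7 (9); add 1.
Step 6: cheapest edge leaving the tree is 0 7 (11); add 0.
Step 7: cheapest edge leaving the tree is 2 3 (13); add 3.
Step 8: cheapest edge leaving the tree is 2 6 (13); add 6.
Vertex order: 5, 2, 4, 8, 7, 1, 0, 3, 6. The 7th vertex is 0.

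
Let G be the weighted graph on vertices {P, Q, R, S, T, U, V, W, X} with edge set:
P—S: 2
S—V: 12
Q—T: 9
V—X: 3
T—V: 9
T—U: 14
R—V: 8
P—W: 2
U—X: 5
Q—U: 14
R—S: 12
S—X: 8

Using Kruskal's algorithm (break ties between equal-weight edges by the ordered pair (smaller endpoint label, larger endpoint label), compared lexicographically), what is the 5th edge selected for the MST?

R-V

Kruskal's algorithm — process edges by increasing weight (ties by edge label):
P—S (2): add — endpoints in different components.
P—W (2): add — endpoints in different components.
V—X (3): add — endpoints in different components.
U—X (5): add — endpoints in different components.
R—V (8): add — endpoints in different components.
S—X (8): add — endpoints in different components.
Q—T (9): add — endpoints in different components.
T—V (9): add — endpoints in different components.
The 5th edge added is R—V.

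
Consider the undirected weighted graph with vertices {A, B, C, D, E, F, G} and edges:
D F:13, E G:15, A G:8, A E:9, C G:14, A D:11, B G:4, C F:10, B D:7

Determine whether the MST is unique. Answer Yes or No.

Yes

Kruskal's algorithm — process edges by increasing weight (ties by edge label):
B G (4): add. Components now {A} {B,G} {C} {D} {E} {F}
B D (7): add. Components now {A} {B,D,G} {C} {E} {F}
A G (8): add. Components now {A,B,D,G} {C} {E} {F}
A E (9): add. Components now {A,B,D,E,G} {C} {F}
C F (10): add. Components now {A,B,D,E,G} {C,F}
A D (11): skip — A and D already connected.
D F (13): add. Components now {A,B,C,D,E,F,G}
Every non-tree edge has weight strictly greater than the heaviest edge on the tree path between its endpoints, so the MST is unique.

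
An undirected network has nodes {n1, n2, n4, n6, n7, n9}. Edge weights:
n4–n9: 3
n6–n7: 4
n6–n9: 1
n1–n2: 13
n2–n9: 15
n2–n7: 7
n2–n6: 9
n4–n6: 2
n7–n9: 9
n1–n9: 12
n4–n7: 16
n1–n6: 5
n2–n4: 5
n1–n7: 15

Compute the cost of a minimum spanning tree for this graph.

Grow the tree from n1 using Prim:
Step 1: cheapest edge leaving the tree is n1–n6 (5); add n6.
Step 2: cheapest edge leaving the tree is n6–n9 (1); add n9.
Step 3: cheapest edge leaving the tree is n4–n6 (2); add n4.
Step 4: cheapest edge leaving the tree is n6–n7 (4); add n7.
Step 5: cheapest edge leaving the tree is n2–n4 (5); add n2.
MST edges: n1–n6, n6–n9, n4–n6, n6–n7, n2–n4; total weight 5+1+2+4+5 = 17.

17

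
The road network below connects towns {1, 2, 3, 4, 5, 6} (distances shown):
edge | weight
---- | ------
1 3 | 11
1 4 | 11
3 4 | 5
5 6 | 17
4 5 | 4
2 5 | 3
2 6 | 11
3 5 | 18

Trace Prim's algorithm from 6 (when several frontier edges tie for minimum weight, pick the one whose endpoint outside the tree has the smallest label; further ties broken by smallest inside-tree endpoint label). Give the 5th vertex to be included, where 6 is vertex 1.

3

Grow the tree from 6 using Prim:
Step 1: cheapest edge leaving the tree is 2 6 (11); add 2.
Step 2: cheapest edge leaving the tree is 2 5 (3); add 5.
Step 3: cheapest edge leaving the tree is 4 5 (4); add 4.
Step 4: cheapest edge leaving the tree is 3 4 (5); add 3.
Step 5: cheapest edge leaving the tree is 1 3 (11); add 1.
Vertex order: 6, 2, 5, 4, 3, 1. The 5th vertex is 3.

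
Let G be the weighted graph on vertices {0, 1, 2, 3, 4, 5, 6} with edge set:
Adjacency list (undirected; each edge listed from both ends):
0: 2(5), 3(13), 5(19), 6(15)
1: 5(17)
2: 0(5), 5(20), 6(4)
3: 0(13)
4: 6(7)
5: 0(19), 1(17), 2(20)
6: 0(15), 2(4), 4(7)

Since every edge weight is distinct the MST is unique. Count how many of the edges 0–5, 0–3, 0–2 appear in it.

3

Sort edges by weight, then run Kruskal:
2–6 (4): add — endpoints in different components.
0–2 (5): add — endpoints in different components.
4–6 (7): add — endpoints in different components.
0–3 (13): add — endpoints in different components.
0–6 (15): skip — 0 and 6 already connected.
1–5 (17): add — endpoints in different components.
0–5 (19): add — endpoints in different components.
MST edge set: {2–6, 0–2, 4–6, 0–3, 1–5, 0–5}.
Of the listed edges, {0–5, 0–3, 0–2} are in the MST → 3.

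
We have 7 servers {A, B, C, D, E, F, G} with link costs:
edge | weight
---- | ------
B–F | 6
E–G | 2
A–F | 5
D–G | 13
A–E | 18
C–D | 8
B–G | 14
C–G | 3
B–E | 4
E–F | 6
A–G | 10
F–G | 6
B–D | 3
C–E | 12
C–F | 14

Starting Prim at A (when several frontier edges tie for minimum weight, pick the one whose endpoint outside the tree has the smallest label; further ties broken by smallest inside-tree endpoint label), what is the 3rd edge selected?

Prim, starting at A.
Step 1: cheapest edge leaving the tree is A–F (5); add F.
Step 2: cheapest edge leaving the tree is B–F (6); add B.
Step 3: cheapest edge leaving the tree is B–D (3); add D.
Step 4: cheapest edge leaving the tree is B–E (4); add E.
Step 5: cheapest edge leaving the tree is E–G (2); add G.
Step 6: cheapest edge leaving the tree is C–G (3); add C.
The 3rd edge added is B–D.

B-D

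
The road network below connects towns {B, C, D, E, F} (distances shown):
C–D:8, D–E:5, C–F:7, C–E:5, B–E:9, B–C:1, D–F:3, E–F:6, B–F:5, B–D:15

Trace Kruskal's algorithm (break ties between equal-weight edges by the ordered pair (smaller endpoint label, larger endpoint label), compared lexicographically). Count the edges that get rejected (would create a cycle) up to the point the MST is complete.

Kruskal: consider edges lightest-first.
B–C (1): add — endpoints in different components.
D–F (3): add — endpoints in different components.
B–F (5): add — endpoints in different components.
C–E (5): add — endpoints in different components.
Edges rejected before the tree was complete: 0.

0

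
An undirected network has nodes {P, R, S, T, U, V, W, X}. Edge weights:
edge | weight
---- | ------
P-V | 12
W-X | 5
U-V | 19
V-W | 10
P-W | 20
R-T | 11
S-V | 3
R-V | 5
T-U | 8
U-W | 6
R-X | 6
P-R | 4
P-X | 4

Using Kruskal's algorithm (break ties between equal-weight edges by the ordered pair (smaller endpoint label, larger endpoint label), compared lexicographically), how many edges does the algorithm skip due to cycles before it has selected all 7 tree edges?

1

Kruskal: consider edges lightest-first.
S-V (3): add — endpoints in different components.
P-R (4): add — endpoints in different components.
P-X (4): add — endpoints in different components.
R-V (5): add — endpoints in different components.
W-X (5): add — endpoints in different components.
R-X (6): skip — X and R already connected.
U-W (6): add — endpoints in different components.
T-U (8): add — endpoints in different components.
Edges rejected before the tree was complete: 1.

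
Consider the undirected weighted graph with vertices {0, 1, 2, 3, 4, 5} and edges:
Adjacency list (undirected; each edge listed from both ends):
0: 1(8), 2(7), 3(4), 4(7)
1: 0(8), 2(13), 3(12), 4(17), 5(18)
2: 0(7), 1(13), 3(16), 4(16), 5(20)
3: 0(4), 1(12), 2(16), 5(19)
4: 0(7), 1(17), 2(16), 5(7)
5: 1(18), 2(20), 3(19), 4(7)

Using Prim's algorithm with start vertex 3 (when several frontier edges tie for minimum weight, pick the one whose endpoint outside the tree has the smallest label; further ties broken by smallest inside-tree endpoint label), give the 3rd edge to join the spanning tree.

0-4

Prim, starting at 3.
Step 1: cheapest edge leaving the tree is 0-3 (4); add 0.
Step 2: cheapest edge leaving the tree is 0-2 (7); add 2.
Step 3: cheapest edge leaving the tree is 0-4 (7); add 4.
Step 4: cheapest edge leaving the tree is 4-5 (7); add 5.
Step 5: cheapest edge leaving the tree is 0-1 (8); add 1.
The 3rd edge added is 0-4.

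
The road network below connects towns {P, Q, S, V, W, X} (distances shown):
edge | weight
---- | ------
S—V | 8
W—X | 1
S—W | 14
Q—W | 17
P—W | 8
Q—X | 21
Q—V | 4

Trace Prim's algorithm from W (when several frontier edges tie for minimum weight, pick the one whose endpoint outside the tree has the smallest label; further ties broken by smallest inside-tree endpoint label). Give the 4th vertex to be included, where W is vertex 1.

S

Prim's algorithm from W:
Step 1: frontier [W—X 1, P—W 8, S—W 14, Q—W 17] → take W—X (1); add X.
Step 2: frontier [P—W 8, S—W 14, Q—W 17, Q—X 21] → take P—W (8); add P.
Step 3: frontier [S—W 14, Q—W 17, Q—X 21] → take S—W (14); add S.
Step 4: frontier [S—V 8, Q—W 17, Q—X 21] → take S—V (8); add V.
Step 5: frontier [Q—V 4, Q—W 17, Q—X 21] → take Q—V (4); add Q.
Vertex order: W, X, P, S, V, Q. The 4th vertex is S.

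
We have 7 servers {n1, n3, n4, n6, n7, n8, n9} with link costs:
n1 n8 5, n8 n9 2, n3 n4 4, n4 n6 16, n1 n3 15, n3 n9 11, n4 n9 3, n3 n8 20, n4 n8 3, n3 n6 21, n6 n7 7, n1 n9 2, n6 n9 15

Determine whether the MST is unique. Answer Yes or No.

Kruskal: consider edges lightest-first.
n1 n9 (2): add — endpoints in different components.
n8 n9 (2): add — endpoints in different components.
n4 n8 (3): add — endpoints in different components.
n4 n9 (3): skip — n9 and n4 already connected.
n3 n4 (4): add — endpoints in different components.
n1 n8 (5): skip — n1 and n8 already connected.
n6 n7 (7): add — endpoints in different components.
n3 n9 (11): skip — n9 and n3 already connected.
n1 n3 (15): skip — n1 and n3 already connected.
n6 n9 (15): add — endpoints in different components.
Non-tree edge n4 n9 has weight 3, equal to the heaviest edge on its tree cycle — swapping gives another MST of the same weight. Not unique.

No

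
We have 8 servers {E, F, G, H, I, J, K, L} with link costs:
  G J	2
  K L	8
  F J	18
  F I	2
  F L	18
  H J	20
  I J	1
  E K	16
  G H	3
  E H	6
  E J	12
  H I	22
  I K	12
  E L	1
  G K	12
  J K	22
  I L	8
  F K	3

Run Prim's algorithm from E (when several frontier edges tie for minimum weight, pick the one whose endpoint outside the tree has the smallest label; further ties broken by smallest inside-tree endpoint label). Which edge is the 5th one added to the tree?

Grow the tree from E using Prim:
Step 1: cheapest edge leaving the tree is E L (1); add L.
Step 2: cheapest edge leaving the tree is E H (6); add H.
Step 3: cheapest edge leaving the tree is G H (3); add G.
Step 4: cheapest edge leaving the tree is G J (2); add J.
Step 5: cheapest edge leaving the tree is I J (1); add I.
Step 6: cheapest edge leaving the tree is F I (2); add F.
Step 7: cheapest edge leaving the tree is F K (3); add K.
The 5th edge added is I J.

I-J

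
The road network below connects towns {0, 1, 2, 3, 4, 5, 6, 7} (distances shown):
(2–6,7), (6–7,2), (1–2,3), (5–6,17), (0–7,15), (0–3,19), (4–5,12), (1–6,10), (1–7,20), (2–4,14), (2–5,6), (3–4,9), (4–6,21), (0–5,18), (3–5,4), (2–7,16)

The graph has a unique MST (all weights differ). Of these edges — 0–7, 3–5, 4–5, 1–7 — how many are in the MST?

2

Kruskal: consider edges lightest-first.
6–7 (2): add — endpoints in different components.
1–2 (3): add — endpoints in different components.
3–5 (4): add — endpoints in different components.
2–5 (6): add — endpoints in different components.
2–6 (7): add — endpoints in different components.
3–4 (9): add — endpoints in different components.
1–6 (10): skip — 1 and 6 already connected.
4–5 (12): skip — 4 and 5 already connected.
2–4 (14): skip — 2 and 4 already connected.
0–7 (15): add — endpoints in different components.
MST edge set: {6–7, 1–2, 3–5, 2–5, 2–6, 3–4, 0–7}.
Of the listed edges, {0–7, 3–5} are in the MST → 2.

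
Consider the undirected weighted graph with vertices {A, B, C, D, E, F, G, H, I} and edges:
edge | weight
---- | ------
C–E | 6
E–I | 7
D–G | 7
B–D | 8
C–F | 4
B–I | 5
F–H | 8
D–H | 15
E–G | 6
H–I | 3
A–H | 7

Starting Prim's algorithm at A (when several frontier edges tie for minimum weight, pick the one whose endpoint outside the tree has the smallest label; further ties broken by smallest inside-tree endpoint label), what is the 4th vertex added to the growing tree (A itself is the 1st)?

B

Prim, starting at A.
Step 1: frontier [A–H 7] → take A–H (7); add H.
Step 2: frontier [H–I 3, F–H 8, D–H 15] → take H–I (3); add I.
Step 3: frontier [F–H 8, D–H 15, B–I 5, E–I 7] → take B–I (5); add B.
Step 4: frontier [B–D 8, F–H 8, D–H 15, E–I 7] → take E–I (7); add E.
Step 5: frontier [B–D 8, C–E 6, E–G 6, F–H 8, D–H 15] → take C–E (6); add C.
Step 6: frontier [B–D 8, C–F 4, E–G 6, F–H 8, D–H 15] → take C–F (4); add F.
Step 7: frontier [B–D 8, E–G 6, D–H 15] → take E–G (6); add G.
Step 8: frontier [B–D 8, D–G 7, D–H 15] → take D–G (7); add D.
Vertex order: A, H, I, B, E, C, F, G, D. The 4th vertex is B.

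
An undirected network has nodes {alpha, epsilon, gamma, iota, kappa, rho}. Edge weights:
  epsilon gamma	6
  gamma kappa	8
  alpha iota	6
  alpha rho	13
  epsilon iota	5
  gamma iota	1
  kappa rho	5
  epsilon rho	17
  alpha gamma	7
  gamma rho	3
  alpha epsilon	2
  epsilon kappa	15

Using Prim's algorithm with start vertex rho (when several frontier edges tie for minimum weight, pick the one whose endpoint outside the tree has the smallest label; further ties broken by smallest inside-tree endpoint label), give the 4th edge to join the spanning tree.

alpha-epsilon

Grow the tree from rho using Prim:
Step 1: cheapest edge leaving the tree is gamma rho (3); add gamma.
Step 2: cheapest edge leaving the tree is gamma iota (1); add iota.
Step 3: cheapest edge leaving the tree is epsilon iota (5); add epsilon.
Step 4: cheapest edge leaving the tree is alpha epsilon (2); add alpha.
Step 5: cheapest edge leaving the tree is kappa rho (5); add kappa.
The 4th edge added is alpha epsilon.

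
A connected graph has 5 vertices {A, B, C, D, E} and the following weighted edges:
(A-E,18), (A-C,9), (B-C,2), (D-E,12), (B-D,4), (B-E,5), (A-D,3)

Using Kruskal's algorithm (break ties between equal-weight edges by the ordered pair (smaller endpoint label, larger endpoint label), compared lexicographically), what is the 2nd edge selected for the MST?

A-D

Kruskal: consider edges lightest-first.
B-C (2): add. Components now {A} {B,C} {D} {E}
A-D (3): add. Components now {A,D} {B,C} {E}
B-D (4): add. Components now {A,B,C,D} {E}
B-E (5): add. Components now {A,B,C,D,E}
The 2nd edge added is A-D.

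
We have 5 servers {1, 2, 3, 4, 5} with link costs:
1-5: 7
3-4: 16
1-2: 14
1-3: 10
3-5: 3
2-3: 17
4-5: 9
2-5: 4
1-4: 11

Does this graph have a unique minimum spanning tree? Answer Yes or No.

Kruskal: consider edges lightest-first.
3-5 (3): add. Components now {1} {2} {3,5} {4}
2-5 (4): add. Components now {1} {2,3,5} {4}
1-5 (7): add. Components now {1,2,3,5} {4}
4-5 (9): add. Components now {1,2,3,4,5}
Every non-tree edge has weight strictly greater than the heaviest edge on the tree path between its endpoints, so the MST is unique.

Yes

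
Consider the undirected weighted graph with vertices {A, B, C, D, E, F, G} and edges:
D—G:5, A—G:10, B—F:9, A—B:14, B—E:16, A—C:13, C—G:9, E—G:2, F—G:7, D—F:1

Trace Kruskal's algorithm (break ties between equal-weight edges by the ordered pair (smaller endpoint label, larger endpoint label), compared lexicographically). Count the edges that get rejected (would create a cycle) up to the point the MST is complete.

1

Kruskal: consider edges lightest-first.
D—F (1): add. Components now {A} {B} {C} {D,F} {E} {G}
E—G (2): add. Components now {A} {B} {C} {D,F} {E,G}
D—G (5): add. Components now {A} {B} {C} {D,E,F,G}
F—G (7): skip — F and G already connected.
B—F (9): add. Components now {A} {B,D,E,F,G} {C}
C—G (9): add. Components now {A} {B,C,D,E,F,G}
A—G (10): add. Components now {A,B,C,D,E,F,G}
Edges rejected before the tree was complete: 1.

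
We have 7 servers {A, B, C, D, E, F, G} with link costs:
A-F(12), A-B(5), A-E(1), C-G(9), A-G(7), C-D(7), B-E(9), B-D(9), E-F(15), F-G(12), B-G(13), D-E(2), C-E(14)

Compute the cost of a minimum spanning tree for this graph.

Sort edges by weight, then run Kruskal:
A-E (1): add. Components now {A,E} {B} {C} {D} {F} {G}
D-E (2): add. Components now {A,D,E} {B} {C} {F} {G}
A-B (5): add. Components now {A,B,D,E} {C} {F} {G}
A-G (7): add. Components now {A,B,D,E,G} {C} {F}
C-D (7): add. Components now {A,B,C,D,E,G} {F}
B-D (9): skip — B and D already connected.
B-E (9): skip — B and E already connected.
C-G (9): skip — C and G already connected.
A-F (12): add. Components now {A,B,C,D,E,F,G}
MST edges: A-E, D-E, A-B, A-G, C-D, A-F; total weight 1+2+5+7+7+12 = 34.

34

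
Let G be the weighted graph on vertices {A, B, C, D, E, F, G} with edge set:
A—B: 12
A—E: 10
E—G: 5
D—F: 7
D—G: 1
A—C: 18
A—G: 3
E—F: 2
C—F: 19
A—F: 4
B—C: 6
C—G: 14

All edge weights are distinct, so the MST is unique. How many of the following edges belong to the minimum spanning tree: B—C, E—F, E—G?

2

Kruskal: consider edges lightest-first.
D—G (1): add — endpoints in different components.
E—F (2): add — endpoints in different components.
A—G (3): add — endpoints in different components.
A—F (4): add — endpoints in different components.
E—G (5): skip — E and G already connected.
B—C (6): add — endpoints in different components.
D—F (7): skip — D and F already connected.
A—E (10): skip — A and E already connected.
A—B (12): add — endpoints in different components.
MST edge set: {D—G, E—F, A—G, A—F, B—C, A—B}.
Of the listed edges, {B—C, E—F} are in the MST → 2.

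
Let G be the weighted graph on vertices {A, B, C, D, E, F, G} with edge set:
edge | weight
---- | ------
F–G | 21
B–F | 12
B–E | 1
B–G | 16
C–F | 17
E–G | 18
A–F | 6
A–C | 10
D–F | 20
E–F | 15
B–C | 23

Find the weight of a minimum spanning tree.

65

Prim's algorithm from B:
Step 1: frontier [B–E 1, B–F 12, B–G 16, B–C 23] → take B–E (1); add E.
Step 2: frontier [B–F 12, B–G 16, B–C 23, E–F 15, E–G 18] → take B–F (12); add F.
Step 3: frontier [B–G 16, B–C 23, E–G 18, A–F 6, C–F 17, D–F 20, F–G 21] → take A–F (6); add A.
Step 4: frontier [A–C 10, B–G 16, B–C 23, E–G 18, C–F 17, D–F 20, F–G 21] → take A–C (10); add C.
Step 5: frontier [B–G 16, E–G 18, D–F 20, F–G 21] → take B–G (16); add G.
Step 6: frontier [D–F 20] → take D–F (20); add D.
MST edges: B–E, B–F, A–F, A–C, B–G, D–F; total weight 1+12+6+10+16+20 = 65.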